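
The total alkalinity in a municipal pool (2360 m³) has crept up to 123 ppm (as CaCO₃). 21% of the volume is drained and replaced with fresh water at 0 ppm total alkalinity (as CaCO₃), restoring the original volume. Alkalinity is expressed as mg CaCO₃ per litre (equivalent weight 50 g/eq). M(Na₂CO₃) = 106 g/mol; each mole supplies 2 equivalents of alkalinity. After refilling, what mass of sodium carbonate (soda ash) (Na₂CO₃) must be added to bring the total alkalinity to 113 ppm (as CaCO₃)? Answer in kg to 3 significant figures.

39.6 kg

Volume: 2360 m³ = 2,360,000 L.
After draining 21% and refilling: 123 × 0.79 + 0 × 0.21 = 97.17 ppm.
Deficit to target: 113 − 97.17 = 15.83 mg/L.
As CaCO₃: 15.83 mg/L × 2,360,000 L = 37,360 g; ÷ 50 g/eq ÷ 2 = 373.6 mol Na₂CO₃.
Mass: 373.6 × 106 = 39,600 g.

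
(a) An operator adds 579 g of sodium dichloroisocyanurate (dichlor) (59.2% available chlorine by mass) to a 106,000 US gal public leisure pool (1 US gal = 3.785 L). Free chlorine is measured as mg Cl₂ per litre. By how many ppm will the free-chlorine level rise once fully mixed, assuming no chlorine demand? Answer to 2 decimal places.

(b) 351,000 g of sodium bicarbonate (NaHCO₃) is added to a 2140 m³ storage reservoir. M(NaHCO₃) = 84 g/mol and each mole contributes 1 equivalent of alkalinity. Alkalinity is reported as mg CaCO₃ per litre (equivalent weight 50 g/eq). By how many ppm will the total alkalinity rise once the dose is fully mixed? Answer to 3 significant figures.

(a) 0.85 ppm; (b) 97.6 ppm

(a) Volume: 106,000 US gal × 3.785 L/gal = 401,210 L.
(a) Available chlorine delivered: 579 g × 0.592 = 342.8 g as Cl₂.
(a) Concentration rise: 342.8 g / 401,210 L = 0.8543 mg/L = 0.85 ppm.

(b) Volume: 2140 m³ = 2,140,000 L.
(b) Moles of NaHCO₃: 351,000 g ÷ 84 g/mol = 4179 mol → 4179 eq of alkalinity.
(b) As CaCO₃: 4179 eq × 50 g/eq = 208,900 g.
(b) Rise: 208,900 g / 2,140,000 L × 1000 = 97.63 mg/L.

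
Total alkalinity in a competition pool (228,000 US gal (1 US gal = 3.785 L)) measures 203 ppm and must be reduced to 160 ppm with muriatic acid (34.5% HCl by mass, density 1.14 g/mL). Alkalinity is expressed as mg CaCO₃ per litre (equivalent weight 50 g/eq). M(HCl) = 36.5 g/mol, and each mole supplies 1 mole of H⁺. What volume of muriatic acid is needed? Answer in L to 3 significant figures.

68.9 L

Volume: 228,000 US gal × 3.785 L/gal = 862,980 L.
Alkalinity to neutralize: (203 − 160) = 43 mg/L as CaCO₃ × 862,980 L = 37,110 g as CaCO₃.
Equivalents of H⁺ required: 37,110 ÷ 50 g/eq = 742.2 eq = 742.2 mol HCl.
Mass of HCl: 742.2 × 36.5 = 27,090 g.
Mass of 34.5% solution: 27,090 / 0.345 = 78,520 g.
Volume: 78,520 g ÷ 1.14 g/mL = 68,880 mL.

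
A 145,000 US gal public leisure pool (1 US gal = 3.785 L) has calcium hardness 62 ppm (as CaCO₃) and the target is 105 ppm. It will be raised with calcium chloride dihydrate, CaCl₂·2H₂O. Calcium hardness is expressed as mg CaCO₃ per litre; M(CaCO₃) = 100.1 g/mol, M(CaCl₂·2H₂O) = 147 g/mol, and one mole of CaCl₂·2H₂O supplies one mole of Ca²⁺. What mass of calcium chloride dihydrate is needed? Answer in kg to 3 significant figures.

Volume: 145,000 US gal × 3.785 L/gal = 548,825 L.
Hardness to add: (105 − 62) = 43 mg/L as CaCO₃ × 548,825 L = 23,600 g as CaCO₃.
Moles of Ca²⁺ (1 mol Ca²⁺ ≡ 1 mol CaCO₃): 23,600 / 100.1 g/mol = 235.8 mol.
Mass of CaCl₂·2H₂O: 235.8 × 147 = 34,660 g.

34.7 kg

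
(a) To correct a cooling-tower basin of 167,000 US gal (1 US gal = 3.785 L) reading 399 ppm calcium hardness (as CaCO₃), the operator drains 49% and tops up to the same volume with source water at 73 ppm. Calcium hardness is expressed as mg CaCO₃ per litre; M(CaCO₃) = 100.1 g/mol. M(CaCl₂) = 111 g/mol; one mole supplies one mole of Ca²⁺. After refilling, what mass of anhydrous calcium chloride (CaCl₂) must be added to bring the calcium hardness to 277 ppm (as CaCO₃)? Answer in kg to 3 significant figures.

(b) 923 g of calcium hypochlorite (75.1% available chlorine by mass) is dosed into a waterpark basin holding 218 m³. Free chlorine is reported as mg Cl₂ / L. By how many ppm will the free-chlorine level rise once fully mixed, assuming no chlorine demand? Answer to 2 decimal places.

(a) 26.5 kg; (b) 3.18 ppm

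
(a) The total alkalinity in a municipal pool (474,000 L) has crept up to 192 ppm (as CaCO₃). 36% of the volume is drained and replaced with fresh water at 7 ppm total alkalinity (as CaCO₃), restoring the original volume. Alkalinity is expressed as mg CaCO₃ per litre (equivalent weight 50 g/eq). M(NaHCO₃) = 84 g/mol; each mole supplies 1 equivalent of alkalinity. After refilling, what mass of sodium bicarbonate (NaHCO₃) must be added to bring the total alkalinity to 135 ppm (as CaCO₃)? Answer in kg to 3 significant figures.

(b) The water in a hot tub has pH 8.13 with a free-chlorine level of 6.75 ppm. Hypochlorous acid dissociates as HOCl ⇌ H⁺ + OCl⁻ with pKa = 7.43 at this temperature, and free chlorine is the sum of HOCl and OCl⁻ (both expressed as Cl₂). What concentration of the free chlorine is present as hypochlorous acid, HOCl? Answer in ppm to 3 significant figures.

(a) 7.64 kg; (b) 1.12 ppm

(a) After draining 36% and refilling: 192 × 0.64 + 7 × 0.36 = 125.4 ppm.
(a) Deficit to target: 135 − 125.4 = 9.6 mg/L.
(a) As CaCO₃: 9.6 mg/L × 474,000 L = 4550 g; ÷ 50 g/eq ÷ 1 = 91.01 mol NaHCO₃.
(a) Mass: 91.01 × 84 = 7645 g.

(b) [OCl⁻]/[HOCl] = 10^(pH − pKa) = 10^(8.13 − 7.43) = 10^0.70 = 5.012.
(b) Fraction as HOCl = 1 / (1 + 5.012) = 0.1663.
(b) HOCl = 0.1663 × 6.75 ppm = 1.123 ppm.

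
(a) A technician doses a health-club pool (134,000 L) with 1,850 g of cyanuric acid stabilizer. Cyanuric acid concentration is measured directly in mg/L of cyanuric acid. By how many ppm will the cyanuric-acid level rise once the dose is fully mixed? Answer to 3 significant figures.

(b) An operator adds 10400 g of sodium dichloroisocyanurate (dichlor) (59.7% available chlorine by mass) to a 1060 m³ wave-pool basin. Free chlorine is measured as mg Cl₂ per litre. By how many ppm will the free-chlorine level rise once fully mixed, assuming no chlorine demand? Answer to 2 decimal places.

(a) 13.8 ppm; (b) 5.86 ppm

(a) Rise: 1,850 g / 134,000 L × 1000 = 13.81 mg/L.

(b) Volume: 1060 m³ = 1,060,000 L.
(b) Available chlorine delivered: 10,400 g × 0.597 = 6209 g as Cl₂.
(b) Concentration rise: 6209 g / 1,060,000 L = 5.857 mg/L = 5.86 ppm.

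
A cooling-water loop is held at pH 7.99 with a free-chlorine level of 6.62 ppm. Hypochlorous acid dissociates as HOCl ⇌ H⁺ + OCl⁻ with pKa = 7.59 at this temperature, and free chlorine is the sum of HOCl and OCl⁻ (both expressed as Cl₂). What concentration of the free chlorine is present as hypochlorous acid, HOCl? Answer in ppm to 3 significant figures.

1.89 ppm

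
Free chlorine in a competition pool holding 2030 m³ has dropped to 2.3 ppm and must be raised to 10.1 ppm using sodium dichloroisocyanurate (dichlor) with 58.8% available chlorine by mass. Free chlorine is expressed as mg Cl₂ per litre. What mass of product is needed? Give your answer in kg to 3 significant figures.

26.9 kg

Volume: 2030 m³ = 2,030,000 L.
Chlorine deficit: 10.1 − 2.3 = 7.8 ppm = 7.8 mg/L as Cl₂.
Cl₂ equivalent needed: 7.8 mg/L × 2,030,000 L = 15,830,000 mg = 15,830 g.
Product at 58.8% available chlorine: 15,830 / 0.588 = 26,930 g.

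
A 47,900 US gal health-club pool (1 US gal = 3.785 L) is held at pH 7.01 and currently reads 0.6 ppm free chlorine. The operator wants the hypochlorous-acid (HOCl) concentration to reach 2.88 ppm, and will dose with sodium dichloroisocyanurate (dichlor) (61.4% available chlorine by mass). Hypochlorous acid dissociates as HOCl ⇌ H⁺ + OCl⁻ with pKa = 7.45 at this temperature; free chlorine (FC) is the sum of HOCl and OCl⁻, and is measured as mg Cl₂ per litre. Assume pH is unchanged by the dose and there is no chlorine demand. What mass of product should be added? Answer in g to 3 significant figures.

Volume: 47,900 US gal × 3.785 L/gal = 181,302 L.
[OCl⁻]/[HOCl] = 10^(pH − pKa) = 10^(7.01 − 7.45) = 0.3631; fraction as HOCl = 1/(1 + 0.3631) = 0.7336.
Free chlorine required for 2.88 ppm HOCl: 2.88 / 0.7336 = 3.926 ppm.
FC to add: 3.926 − 0.6 = 3.326 mg/L as Cl₂.
Cl₂ equivalent: 3.326 mg/L × 181,302 L = 602.9 g.
Product at 61.4% available Cl: 602.9 / 0.614 = 982 g.

982 g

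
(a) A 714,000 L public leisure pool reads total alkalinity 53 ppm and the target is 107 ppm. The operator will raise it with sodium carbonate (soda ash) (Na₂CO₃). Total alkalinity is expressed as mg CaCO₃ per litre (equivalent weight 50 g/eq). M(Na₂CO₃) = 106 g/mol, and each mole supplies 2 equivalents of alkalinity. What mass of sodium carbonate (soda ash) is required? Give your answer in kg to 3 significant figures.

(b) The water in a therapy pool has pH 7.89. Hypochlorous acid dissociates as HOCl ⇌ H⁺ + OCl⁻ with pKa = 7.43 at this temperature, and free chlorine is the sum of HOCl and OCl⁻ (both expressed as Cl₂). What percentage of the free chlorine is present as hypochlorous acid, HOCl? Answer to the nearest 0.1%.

(a) 40.9 kg; (b) 25.7%

(a) Alkalinity to add: (107 − 53) = 54 mg/L as CaCO₃ × 714,000 L = 38,560 g as CaCO₃.
(a) Equivalents: 38,560 g ÷ 50 g/eq = 771.1 eq.
(a) Each mole of Na₂CO₃ supplies 2 eq, so 771.1 / 2 = 385.6 mol.
(a) Mass: 385.6 mol × 106 g/mol = 40,870 g.

(b) [OCl⁻]/[HOCl] = 10^(pH − pKa) = 10^(7.89 − 7.43) = 10^0.46 = 2.884.
(b) Fraction as HOCl = 1 / (1 + 2.884) = 0.2575.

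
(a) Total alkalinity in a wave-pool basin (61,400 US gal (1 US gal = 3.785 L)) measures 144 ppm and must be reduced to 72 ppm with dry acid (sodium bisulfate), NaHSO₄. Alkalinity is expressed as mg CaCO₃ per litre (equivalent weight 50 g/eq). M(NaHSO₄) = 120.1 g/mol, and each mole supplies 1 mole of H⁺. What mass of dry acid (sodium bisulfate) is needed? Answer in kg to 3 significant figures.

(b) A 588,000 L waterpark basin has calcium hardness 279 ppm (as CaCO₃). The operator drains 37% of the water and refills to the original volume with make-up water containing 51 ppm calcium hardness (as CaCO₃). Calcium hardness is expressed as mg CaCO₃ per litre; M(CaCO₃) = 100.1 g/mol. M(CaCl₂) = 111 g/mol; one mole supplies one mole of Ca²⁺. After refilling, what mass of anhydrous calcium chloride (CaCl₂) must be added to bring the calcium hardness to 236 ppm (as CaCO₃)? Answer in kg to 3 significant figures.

(a) 40.2 kg; (b) 27.0 kg

(a) Volume: 61,400 US gal × 3.785 L/gal = 232,399 L.
(a) Alkalinity to neutralize: (144 − 72) = 72 mg/L as CaCO₃ × 232,399 L = 16,730 g as CaCO₃.
(a) Equivalents of H⁺ required: 16,730 ÷ 50 g/eq = 334.7 eq = 334.7 mol NaHSO₄.
(a) Mass of NaHSO₄: 334.7 × 120.1 = 40,190 g.

(b) After draining 37% and refilling: 279 × 0.63 + 51 × 0.37 = 194.64 ppm.
(b) Deficit to target: 236 − 194.64 = 41.36 mg/L.
(b) As CaCO₃: 41.36 mg/L × 588,000 L = 24,320 g; ÷ 100.1 = 243 mol Ca²⁺.
(b) Mass: 243 × 111 = 26,970 g.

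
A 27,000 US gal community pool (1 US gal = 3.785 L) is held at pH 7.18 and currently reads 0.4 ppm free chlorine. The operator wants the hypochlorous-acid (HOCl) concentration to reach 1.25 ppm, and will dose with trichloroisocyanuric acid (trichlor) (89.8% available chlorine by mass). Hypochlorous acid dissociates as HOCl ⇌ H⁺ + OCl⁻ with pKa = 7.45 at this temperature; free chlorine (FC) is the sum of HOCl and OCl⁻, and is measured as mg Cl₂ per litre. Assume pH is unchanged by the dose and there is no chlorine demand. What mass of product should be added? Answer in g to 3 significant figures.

Volume: 27,000 US gal × 3.785 L/gal = 102,195 L.
[OCl⁻]/[HOCl] = 10^(pH − pKa) = 10^(7.18 − 7.45) = 0.537; fraction as HOCl = 1/(1 + 0.537) = 0.6506.
Free chlorine required for 1.25 ppm HOCl: 1.25 / 0.6506 = 1.921 ppm.
FC to add: 1.921 − 0.4 = 1.521 mg/L as Cl₂.
Cl₂ equivalent: 1.521 mg/L × 102,195 L = 155.5 g.
Product at 89.8% available Cl: 155.5 / 0.898 = 173.1 g.

173 g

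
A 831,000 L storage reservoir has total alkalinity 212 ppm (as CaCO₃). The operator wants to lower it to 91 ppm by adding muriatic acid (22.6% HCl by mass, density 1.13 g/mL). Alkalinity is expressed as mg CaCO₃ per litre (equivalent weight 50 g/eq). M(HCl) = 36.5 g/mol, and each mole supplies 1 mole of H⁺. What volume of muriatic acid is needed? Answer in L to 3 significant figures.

Alkalinity to neutralize: (212 − 91) = 121 mg/L as CaCO₃ × 831,000 L = 100,600 g as CaCO₃.
Equivalents of H⁺ required: 100,600 ÷ 50 g/eq = 2011 eq = 2011 mol HCl.
Mass of HCl: 2011 × 36.5 = 73,400 g.
Mass of 22.6% solution: 73,400 / 0.226 = 324,800 g.
Volume: 324,800 g ÷ 1.13 g/mL = 287,400 mL.

287 L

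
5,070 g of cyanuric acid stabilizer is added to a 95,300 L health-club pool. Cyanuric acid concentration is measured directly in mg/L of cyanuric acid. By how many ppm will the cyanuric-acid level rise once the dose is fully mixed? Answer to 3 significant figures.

53.2 ppm

Rise: 5,070 g / 95,300 L × 1000 = 53.2 mg/L.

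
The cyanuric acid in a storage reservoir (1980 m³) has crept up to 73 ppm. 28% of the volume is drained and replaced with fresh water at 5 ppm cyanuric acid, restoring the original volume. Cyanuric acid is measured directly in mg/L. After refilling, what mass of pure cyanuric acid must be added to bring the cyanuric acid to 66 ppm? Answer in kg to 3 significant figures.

23.8 kg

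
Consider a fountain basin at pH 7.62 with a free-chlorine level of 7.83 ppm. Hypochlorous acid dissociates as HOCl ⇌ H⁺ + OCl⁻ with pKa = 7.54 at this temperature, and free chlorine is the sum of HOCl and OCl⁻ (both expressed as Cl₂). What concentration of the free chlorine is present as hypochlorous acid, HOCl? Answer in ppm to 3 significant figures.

[OCl⁻]/[HOCl] = 10^(pH − pKa) = 10^(7.62 − 7.54) = 10^0.08 = 1.202.
Fraction as HOCl = 1 / (1 + 1.202) = 0.4541.
HOCl = 0.4541 × 7.83 ppm = 3.555 ppm.

3.56 ppm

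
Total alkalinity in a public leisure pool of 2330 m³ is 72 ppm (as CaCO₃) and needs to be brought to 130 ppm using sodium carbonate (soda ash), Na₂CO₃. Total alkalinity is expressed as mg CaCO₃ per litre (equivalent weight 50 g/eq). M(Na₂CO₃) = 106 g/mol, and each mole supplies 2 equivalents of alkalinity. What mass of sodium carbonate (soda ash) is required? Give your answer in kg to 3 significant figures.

Volume: 2330 m³ = 2,330,000 L.
Alkalinity to add: (130 − 72) = 58 mg/L as CaCO₃ × 2,330,000 L = 135,100 g as CaCO₃.
Equivalents: 135,100 g ÷ 50 g/eq = 2703 eq.
Each mole of Na₂CO₃ supplies 2 eq, so 2703 / 2 = 1351 mol.
Mass: 1351 mol × 106 g/mol = 143,200 g.

143 kg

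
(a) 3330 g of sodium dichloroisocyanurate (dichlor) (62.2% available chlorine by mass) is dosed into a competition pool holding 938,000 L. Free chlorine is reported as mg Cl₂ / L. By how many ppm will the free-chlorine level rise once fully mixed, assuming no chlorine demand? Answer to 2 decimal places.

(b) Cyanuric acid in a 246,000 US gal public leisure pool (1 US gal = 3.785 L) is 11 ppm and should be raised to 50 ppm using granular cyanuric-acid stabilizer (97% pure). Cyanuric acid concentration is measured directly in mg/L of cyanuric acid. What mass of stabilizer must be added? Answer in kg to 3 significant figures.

(a) 2.21 ppm; (b) 37.4 kg

(a) Available chlorine delivered: 3330 g × 0.622 = 2071 g as Cl₂.
(a) Concentration rise: 2071 g / 938,000 L = 2.208 mg/L = 2.21 ppm.

(b) Volume: 246,000 US gal × 3.785 L/gal = 931,110 L.
(b) CYA to add: (50 − 11) = 39 mg/L × 931,110 L = 36,310 g cyanuric acid.
(b) At 97% purity: 36,310 / 0.97 = 37,440 g product.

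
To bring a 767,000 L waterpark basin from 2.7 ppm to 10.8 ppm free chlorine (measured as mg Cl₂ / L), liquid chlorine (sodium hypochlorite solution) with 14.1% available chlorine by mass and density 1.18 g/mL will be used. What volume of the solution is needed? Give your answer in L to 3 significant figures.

Chlorine deficit: 10.8 − 2.7 = 8.1 ppm = 8.1 mg/L as Cl₂.
Cl₂ equivalent needed: 8.1 mg/L × 767,000 L = 6,213,000 mg = 6213 g.
Product at 14.1% available chlorine: 6213 / 0.141 = 44,060 g.
Volume at density 1.18 g/mL: 44,060 g ÷ 1.18 g/mL = 37,340 mL.

37.3 L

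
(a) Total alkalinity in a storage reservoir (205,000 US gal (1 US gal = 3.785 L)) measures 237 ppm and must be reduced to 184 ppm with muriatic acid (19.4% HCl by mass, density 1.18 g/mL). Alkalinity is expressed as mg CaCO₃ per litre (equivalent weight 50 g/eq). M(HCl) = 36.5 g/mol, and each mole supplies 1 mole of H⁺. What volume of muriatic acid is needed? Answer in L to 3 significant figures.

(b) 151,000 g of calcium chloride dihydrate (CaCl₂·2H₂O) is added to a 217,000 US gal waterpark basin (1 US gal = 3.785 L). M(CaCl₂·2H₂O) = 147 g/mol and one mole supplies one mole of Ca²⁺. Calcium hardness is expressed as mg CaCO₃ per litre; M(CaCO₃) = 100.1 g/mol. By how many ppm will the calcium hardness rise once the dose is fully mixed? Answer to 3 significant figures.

(a) Volume: 205,000 US gal × 3.785 L/gal = 775,925 L.
(a) Alkalinity to neutralize: (237 − 184) = 53 mg/L as CaCO₃ × 775,925 L = 41,120 g as CaCO₃.
(a) Equivalents of H⁺ required: 41,120 ÷ 50 g/eq = 822.5 eq = 822.5 mol HCl.
(a) Mass of HCl: 822.5 × 36.5 = 30,020 g.
(a) Mass of 19.4% solution: 30,020 / 0.194 = 154,700 g.
(a) Volume: 154,700 g ÷ 1.18 g/mL = 131,100 mL.

(b) Volume: 217,000 US gal × 3.785 L/gal = 821,345 L.
(b) Moles of Ca²⁺: 151,000 g ÷ 147 g/mol = 1027 mol.
(b) As CaCO₃: 1027 mol × 100.1 g/mol = 102,800 g.
(b) Rise: 102,800 g / 821,345 L × 1000 = 125.2 mg/L.

(a) 131 L; (b) 125 ppm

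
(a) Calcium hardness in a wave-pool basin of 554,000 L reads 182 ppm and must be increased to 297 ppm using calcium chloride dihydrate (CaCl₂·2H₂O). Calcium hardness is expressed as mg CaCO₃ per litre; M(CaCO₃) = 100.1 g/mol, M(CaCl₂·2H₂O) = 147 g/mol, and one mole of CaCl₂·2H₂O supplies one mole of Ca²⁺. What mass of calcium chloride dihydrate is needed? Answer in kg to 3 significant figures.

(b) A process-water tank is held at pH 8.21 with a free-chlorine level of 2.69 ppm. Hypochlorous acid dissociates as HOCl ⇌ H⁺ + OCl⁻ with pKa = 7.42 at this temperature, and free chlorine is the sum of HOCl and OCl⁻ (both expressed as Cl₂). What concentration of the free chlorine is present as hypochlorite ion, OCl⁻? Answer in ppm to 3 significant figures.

(a) Hardness to add: (297 − 182) = 115 mg/L as CaCO₃ × 554,000 L = 63,710 g as CaCO₃.
(a) Moles of Ca²⁺ (1 mol Ca²⁺ ≡ 1 mol CaCO₃): 63,710 / 100.1 g/mol = 636.5 mol.
(a) Mass of CaCl₂·2H₂O: 636.5 × 147 = 93,560 g.

(b) [OCl⁻]/[HOCl] = 10^(pH − pKa) = 10^(8.21 − 7.42) = 10^0.79 = 6.166.
(b) Fraction as HOCl = 1 / (1 + 6.166) = 0.1395.
(b) OCl⁻ = (1 − 0.1395) × 2.69 ppm = 2.315 ppm.

(a) 93.6 kg; (b) 2.31 ppm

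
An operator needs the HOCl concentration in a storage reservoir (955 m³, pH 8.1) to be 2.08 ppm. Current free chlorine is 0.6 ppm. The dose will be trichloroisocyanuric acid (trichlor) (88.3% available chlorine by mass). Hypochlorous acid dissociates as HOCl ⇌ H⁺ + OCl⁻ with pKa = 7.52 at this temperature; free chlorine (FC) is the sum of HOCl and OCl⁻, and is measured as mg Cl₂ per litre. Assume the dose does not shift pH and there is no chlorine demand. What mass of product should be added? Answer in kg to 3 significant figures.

10.2 kg

Volume: 955 m³ = 955,000 L.
[OCl⁻]/[HOCl] = 10^(pH − pKa) = 10^(8.1 − 7.52) = 3.802; fraction as HOCl = 1/(1 + 3.802) = 0.2083.
Free chlorine required for 2.08 ppm HOCl: 2.08 / 0.2083 = 9.988 ppm.
FC to add: 9.988 − 0.6 = 9.388 mg/L as Cl₂.
Cl₂ equivalent: 9.388 mg/L × 955,000 L = 8965 g.
Product at 88.3% available Cl: 8965 / 0.883 = 10,150 g.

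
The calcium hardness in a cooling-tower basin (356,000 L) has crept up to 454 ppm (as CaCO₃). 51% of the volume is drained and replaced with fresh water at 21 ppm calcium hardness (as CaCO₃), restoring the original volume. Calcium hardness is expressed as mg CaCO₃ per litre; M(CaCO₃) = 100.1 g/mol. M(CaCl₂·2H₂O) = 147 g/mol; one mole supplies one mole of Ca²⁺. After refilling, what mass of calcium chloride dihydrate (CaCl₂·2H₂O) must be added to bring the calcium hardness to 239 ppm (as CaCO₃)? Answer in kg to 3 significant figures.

3.05 kg

After draining 51% and refilling: 454 × 0.49 + 21 × 0.51 = 233.17 ppm.
Deficit to target: 239 − 233.17 = 5.83 mg/L.
As CaCO₃: 5.83 mg/L × 356,000 L = 2075 g; ÷ 100.1 = 20.73 mol Ca²⁺.
Mass: 20.73 × 147 = 3048 g.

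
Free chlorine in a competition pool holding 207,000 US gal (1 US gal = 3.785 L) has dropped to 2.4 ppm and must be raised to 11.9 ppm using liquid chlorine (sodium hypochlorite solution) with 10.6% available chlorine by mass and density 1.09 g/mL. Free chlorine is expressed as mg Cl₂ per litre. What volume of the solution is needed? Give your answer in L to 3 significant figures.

Volume: 207,000 US gal × 3.785 L/gal = 783,495 L.
Chlorine deficit: 11.9 − 2.4 = 9.5 ppm = 9.5 mg/L as Cl₂.
Cl₂ equivalent needed: 9.5 mg/L × 783,495 L = 7,443,000 mg = 7443 g.
Product at 10.6% available chlorine: 7443 / 0.106 = 70,220 g.
Volume at density 1.09 g/mL: 70,220 g ÷ 1.09 g/mL = 64,420 mL.

64.4 L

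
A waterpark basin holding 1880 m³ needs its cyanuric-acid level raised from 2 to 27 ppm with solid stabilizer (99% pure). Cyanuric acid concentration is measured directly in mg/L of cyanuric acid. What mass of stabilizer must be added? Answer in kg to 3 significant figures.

Volume: 1880 m³ = 1,880,000 L.
CYA to add: (27 − 2) = 25 mg/L × 1,880,000 L = 47,000 g cyanuric acid.
At 99% purity: 47,000 / 0.99 = 47,470 g product.

47.5 kg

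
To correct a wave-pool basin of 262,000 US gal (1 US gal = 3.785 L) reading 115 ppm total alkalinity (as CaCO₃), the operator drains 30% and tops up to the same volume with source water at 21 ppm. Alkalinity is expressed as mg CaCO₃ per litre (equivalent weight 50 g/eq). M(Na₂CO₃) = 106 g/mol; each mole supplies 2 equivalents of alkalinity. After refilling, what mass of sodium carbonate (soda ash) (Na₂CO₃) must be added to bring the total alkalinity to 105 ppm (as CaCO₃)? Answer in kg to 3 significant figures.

19.1 kg

Volume: 262,000 US gal × 3.785 L/gal = 991,670 L.
After draining 30% and refilling: 115 × 0.70 + 21 × 0.30 = 86.8 ppm.
Deficit to target: 105 − 86.8 = 18.2 mg/L.
As CaCO₃: 18.2 mg/L × 991,670 L = 18,050 g; ÷ 50 g/eq ÷ 2 = 180.5 mol Na₂CO₃.
Mass: 180.5 × 106 = 19,130 g.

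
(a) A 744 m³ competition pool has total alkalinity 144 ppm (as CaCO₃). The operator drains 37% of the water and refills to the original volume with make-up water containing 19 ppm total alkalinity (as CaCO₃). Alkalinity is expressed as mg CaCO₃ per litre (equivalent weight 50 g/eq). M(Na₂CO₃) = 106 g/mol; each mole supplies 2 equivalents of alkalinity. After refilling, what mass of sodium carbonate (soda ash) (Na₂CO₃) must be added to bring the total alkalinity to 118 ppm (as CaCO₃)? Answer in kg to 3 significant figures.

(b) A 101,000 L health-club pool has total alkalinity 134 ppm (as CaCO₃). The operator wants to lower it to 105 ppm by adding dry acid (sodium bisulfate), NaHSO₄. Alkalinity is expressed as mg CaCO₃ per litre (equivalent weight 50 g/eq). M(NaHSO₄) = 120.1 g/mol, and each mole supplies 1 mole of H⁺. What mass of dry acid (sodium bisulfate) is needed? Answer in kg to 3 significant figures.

(a) 16.0 kg; (b) 7.04 kg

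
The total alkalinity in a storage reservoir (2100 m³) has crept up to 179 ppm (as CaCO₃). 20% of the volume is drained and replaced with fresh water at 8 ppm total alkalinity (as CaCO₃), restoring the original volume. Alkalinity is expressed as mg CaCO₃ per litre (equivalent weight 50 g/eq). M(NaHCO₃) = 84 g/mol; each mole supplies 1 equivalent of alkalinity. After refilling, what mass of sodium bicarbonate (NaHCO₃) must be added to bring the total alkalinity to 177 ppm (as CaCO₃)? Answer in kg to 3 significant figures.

114 kg

Volume: 2100 m³ = 2,100,000 L.
After draining 20% and refilling: 179 × 0.80 + 8 × 0.20 = 144.8 ppm.
Deficit to target: 177 − 144.8 = 32.2 mg/L.
As CaCO₃: 32.2 mg/L × 2,100,000 L = 67,620 g; ÷ 50 g/eq ÷ 1 = 1352 mol NaHCO₃.
Mass: 1352 × 84 = 113,600 g.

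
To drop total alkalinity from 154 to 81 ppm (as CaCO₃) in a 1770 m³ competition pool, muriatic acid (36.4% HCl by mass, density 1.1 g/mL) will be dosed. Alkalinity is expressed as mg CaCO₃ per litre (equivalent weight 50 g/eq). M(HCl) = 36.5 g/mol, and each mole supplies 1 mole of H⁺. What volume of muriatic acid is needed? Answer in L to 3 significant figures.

Volume: 1770 m³ = 1,770,000 L.
Alkalinity to neutralize: (154 − 81) = 73 mg/L as CaCO₃ × 1,770,000 L = 129,200 g as CaCO₃.
Equivalents of H⁺ required: 129,200 ÷ 50 g/eq = 2584 eq = 2584 mol HCl.
Mass of HCl: 2584 × 36.5 = 94,320 g.
Mass of 36.4% solution: 94,320 / 0.364 = 259,100 g.
Volume: 259,100 g ÷ 1.1 g/mL = 235,600 mL.

236 L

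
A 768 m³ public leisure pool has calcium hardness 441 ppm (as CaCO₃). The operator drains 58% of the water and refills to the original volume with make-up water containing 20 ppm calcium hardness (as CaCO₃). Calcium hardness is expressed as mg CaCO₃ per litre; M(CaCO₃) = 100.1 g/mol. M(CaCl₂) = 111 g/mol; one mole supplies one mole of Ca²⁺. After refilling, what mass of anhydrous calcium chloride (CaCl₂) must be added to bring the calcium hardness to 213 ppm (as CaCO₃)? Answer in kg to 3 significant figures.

Volume: 768 m³ = 768,000 L.
After draining 58% and refilling: 441 × 0.42 + 20 × 0.58 = 196.82 ppm.
Deficit to target: 213 − 196.82 = 16.18 mg/L.
As CaCO₃: 16.18 mg/L × 768,000 L = 12,430 g; ÷ 100.1 = 124.1 mol Ca²⁺.
Mass: 124.1 × 111 = 13,780 g.

13.8 kg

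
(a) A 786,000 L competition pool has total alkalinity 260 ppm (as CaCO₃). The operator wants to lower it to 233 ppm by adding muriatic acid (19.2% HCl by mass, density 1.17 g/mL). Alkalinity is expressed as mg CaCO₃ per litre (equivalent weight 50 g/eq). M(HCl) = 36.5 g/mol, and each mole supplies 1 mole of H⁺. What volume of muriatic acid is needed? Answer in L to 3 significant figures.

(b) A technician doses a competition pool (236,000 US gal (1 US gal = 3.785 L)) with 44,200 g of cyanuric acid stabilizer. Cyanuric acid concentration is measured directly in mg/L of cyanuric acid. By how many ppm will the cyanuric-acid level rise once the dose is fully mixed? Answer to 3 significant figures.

(a) Alkalinity to neutralize: (260 − 233) = 27 mg/L as CaCO₃ × 786,000 L = 21,220 g as CaCO₃.
(a) Equivalents of H⁺ required: 21,220 ÷ 50 g/eq = 424.4 eq = 424.4 mol HCl.
(a) Mass of HCl: 424.4 × 36.5 = 15,490 g.
(a) Mass of 19.2% solution: 15,490 / 0.192 = 80,690 g.
(a) Volume: 80,690 g ÷ 1.17 g/mL = 68,960 mL.

(b) Volume: 236,000 US gal × 3.785 L/gal = 893,260 L.
(b) Rise: 44,200 g / 893,260 L × 1000 = 49.48 mg/L.

(a) 69.0 L; (b) 49.5 ppm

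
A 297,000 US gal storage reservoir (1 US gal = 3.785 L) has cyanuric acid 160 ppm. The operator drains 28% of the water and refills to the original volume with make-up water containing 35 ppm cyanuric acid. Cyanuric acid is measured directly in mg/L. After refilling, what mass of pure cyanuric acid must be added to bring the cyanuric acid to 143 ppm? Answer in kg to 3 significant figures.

Volume: 297,000 US gal × 3.785 L/gal = 1,124,145 L.
After draining 28% and refilling: 160 × 0.72 + 35 × 0.28 = 125 ppm.
Deficit to target: 143 − 125 = 18 mg/L.
Mass: 18 mg/L × 1,124,145 L = 20,230 g cyanuric acid.

20.2 kg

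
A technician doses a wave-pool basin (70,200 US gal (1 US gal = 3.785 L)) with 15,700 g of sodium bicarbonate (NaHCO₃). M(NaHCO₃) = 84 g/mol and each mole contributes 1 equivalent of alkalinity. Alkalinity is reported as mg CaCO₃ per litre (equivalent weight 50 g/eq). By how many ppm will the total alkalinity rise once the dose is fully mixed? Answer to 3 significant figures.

Volume: 70,200 US gal × 3.785 L/gal = 265,707 L.
Moles of NaHCO₃: 15,700 g ÷ 84 g/mol = 186.9 mol → 186.9 eq of alkalinity.
As CaCO₃: 186.9 eq × 50 g/eq = 9345 g.
Rise: 9345 g / 265,707 L × 1000 = 35.17 mg/L.

35.2 ppm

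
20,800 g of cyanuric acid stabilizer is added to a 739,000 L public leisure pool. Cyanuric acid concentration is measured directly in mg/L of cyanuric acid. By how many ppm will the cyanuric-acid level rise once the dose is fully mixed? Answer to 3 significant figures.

28.1 ppm

Rise: 20,800 g / 739,000 L × 1000 = 28.15 mg/L.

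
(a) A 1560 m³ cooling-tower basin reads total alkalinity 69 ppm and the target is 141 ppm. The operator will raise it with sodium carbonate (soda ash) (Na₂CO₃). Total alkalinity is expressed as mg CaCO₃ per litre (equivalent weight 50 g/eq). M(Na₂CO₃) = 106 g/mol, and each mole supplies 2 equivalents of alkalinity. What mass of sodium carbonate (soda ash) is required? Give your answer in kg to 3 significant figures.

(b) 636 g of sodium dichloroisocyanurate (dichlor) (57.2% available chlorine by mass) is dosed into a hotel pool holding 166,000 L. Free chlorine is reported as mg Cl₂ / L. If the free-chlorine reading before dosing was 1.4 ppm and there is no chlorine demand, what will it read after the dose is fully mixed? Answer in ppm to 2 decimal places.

(a) 119 kg; (b) 3.59 ppm

(a) Volume: 1560 m³ = 1,560,000 L.
(a) Alkalinity to add: (141 − 69) = 72 mg/L as CaCO₃ × 1,560,000 L = 112,300 g as CaCO₃.
(a) Equivalents: 112,300 g ÷ 50 g/eq = 2246 eq.
(a) Each mole of Na₂CO₃ supplies 2 eq, so 2246 / 2 = 1123 mol.
(a) Mass: 1123 mol × 106 g/mol = 119,100 g.

(b) Available chlorine delivered: 636 g × 0.572 = 363.8 g as Cl₂.
(b) Concentration rise: 363.8 g / 166,000 L = 2.192 mg/L = 2.19 ppm.
(b) Final FC: 1.4 + 2.19 = 3.59 ppm.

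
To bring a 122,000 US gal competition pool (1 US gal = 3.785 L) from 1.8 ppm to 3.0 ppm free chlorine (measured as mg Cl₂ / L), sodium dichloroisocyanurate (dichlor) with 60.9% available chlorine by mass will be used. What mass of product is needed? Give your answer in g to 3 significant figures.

Volume: 122,000 US gal × 3.785 L/gal = 461,770 L.
Chlorine deficit: 3.0 − 1.8 = 1.2 ppm = 1.2 mg/L as Cl₂.
Cl₂ equivalent needed: 1.2 mg/L × 461,770 L = 554,100 mg = 554.1 g.
Product at 60.9% available chlorine: 554.1 / 0.609 = 909.9 g.

910 g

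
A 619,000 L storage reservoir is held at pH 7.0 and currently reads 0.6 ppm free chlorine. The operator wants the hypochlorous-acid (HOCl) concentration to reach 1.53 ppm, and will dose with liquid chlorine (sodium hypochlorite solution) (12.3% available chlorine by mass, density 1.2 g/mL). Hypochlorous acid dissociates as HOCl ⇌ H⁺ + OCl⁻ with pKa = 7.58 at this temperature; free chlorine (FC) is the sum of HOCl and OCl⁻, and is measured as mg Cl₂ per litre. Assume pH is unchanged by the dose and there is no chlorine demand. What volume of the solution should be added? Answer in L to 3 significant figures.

[OCl⁻]/[HOCl] = 10^(pH − pKa) = 10^(7.0 − 7.58) = 0.263; fraction as HOCl = 1/(1 + 0.263) = 0.7917.
Free chlorine required for 1.53 ppm HOCl: 1.53 / 0.7917 = 1.932 ppm.
FC to add: 1.932 − 0.6 = 1.332 mg/L as Cl₂.
Cl₂ equivalent: 1.332 mg/L × 619,000 L = 824.8 g.
Product at 12.3% available Cl: 824.8 / 0.123 = 6705 g.
Volume: 6705 g ÷ 1.2 g/mL = 5588 mL.

5.59 L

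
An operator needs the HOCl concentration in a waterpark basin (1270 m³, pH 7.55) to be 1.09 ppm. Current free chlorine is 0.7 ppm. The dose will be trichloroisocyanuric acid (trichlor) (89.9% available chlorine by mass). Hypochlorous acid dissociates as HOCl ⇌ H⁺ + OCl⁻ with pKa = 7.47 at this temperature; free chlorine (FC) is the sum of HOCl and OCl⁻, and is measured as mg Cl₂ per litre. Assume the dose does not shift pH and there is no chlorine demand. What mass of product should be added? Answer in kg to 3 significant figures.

Volume: 1270 m³ = 1,270,000 L.
[OCl⁻]/[HOCl] = 10^(pH − pKa) = 10^(7.55 − 7.47) = 1.202; fraction as HOCl = 1/(1 + 1.202) = 0.4541.
Free chlorine required for 1.09 ppm HOCl: 1.09 / 0.4541 = 2.4 ppm.
FC to add: 2.4 − 0.7 = 1.7 mg/L as Cl₂.
Cl₂ equivalent: 1.7 mg/L × 1,270,000 L = 2160 g.
Product at 89.9% available Cl: 2160 / 0.899 = 2402 g.

2.40 kg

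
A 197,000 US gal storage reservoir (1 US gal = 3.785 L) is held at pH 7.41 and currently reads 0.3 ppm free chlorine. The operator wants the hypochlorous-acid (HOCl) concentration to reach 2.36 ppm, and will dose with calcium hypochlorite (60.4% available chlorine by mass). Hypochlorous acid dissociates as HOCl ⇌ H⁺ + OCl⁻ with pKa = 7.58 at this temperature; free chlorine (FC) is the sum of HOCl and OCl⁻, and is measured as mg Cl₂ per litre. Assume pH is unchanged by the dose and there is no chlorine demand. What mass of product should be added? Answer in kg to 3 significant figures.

4.51 kg

Volume: 197,000 US gal × 3.785 L/gal = 745,645 L.
[OCl⁻]/[HOCl] = 10^(pH − pKa) = 10^(7.41 − 7.58) = 0.6761; fraction as HOCl = 1/(1 + 0.6761) = 0.5966.
Free chlorine required for 2.36 ppm HOCl: 2.36 / 0.5966 = 3.956 ppm.
FC to add: 3.956 − 0.3 = 3.656 mg/L as Cl₂.
Cl₂ equivalent: 3.656 mg/L × 745,645 L = 2726 g.
Product at 60.4% available Cl: 2726 / 0.604 = 4513 g.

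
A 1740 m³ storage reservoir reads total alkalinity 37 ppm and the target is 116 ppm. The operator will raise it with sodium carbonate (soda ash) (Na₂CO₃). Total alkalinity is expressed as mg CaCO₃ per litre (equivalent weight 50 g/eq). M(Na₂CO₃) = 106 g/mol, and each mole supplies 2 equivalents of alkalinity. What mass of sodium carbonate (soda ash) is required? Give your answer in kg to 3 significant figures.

Volume: 1740 m³ = 1,740,000 L.
Alkalinity to add: (116 − 37) = 79 mg/L as CaCO₃ × 1,740,000 L = 137,500 g as CaCO₃.
Equivalents: 137,500 g ÷ 50 g/eq = 2749 eq.
Each mole of Na₂CO₃ supplies 2 eq, so 2749 / 2 = 1375 mol.
Mass: 1375 mol × 106 g/mol = 145,700 g.

146 kg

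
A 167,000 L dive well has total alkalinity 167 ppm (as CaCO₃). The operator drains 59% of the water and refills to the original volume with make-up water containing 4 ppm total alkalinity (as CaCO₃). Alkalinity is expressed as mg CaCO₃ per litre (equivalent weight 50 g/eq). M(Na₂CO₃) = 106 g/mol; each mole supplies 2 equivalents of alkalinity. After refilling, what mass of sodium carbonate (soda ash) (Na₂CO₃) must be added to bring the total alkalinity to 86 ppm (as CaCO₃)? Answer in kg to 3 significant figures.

2.69 kg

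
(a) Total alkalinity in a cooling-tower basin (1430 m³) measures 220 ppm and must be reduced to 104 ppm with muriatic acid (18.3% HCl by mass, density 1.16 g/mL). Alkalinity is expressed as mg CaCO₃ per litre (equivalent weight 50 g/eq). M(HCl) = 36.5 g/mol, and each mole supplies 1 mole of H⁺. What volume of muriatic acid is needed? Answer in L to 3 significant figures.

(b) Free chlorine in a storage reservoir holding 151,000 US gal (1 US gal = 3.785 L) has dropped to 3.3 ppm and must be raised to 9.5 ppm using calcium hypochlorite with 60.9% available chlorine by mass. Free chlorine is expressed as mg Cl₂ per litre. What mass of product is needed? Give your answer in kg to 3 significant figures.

(a) 570 L; (b) 5.82 kg

(a) Volume: 1430 m³ = 1,430,000 L.
(a) Alkalinity to neutralize: (220 − 104) = 116 mg/L as CaCO₃ × 1,430,000 L = 165,900 g as CaCO₃.
(a) Equivalents of H⁺ required: 165,900 ÷ 50 g/eq = 3318 eq = 3318 mol HCl.
(a) Mass of HCl: 3318 × 36.5 = 121,100 g.
(a) Mass of 18.3% solution: 121,100 / 0.183 = 661,700 g.
(a) Volume: 661,700 g ÷ 1.16 g/mL = 570,400 mL.

(b) Volume: 151,000 US gal × 3.785 L/gal = 571,535 L.
(b) Chlorine deficit: 9.5 − 3.3 = 6.2 ppm = 6.2 mg/L as Cl₂.
(b) Cl₂ equivalent needed: 6.2 mg/L × 571,535 L = 3,544,000 mg = 3544 g.
(b) Product at 60.9% available chlorine: 3544 / 0.609 = 5819 g.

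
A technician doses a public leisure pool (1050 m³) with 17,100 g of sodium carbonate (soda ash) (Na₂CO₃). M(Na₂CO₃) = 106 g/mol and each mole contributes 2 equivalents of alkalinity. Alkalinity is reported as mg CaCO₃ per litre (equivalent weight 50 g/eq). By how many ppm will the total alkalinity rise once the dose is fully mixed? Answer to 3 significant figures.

Volume: 1050 m³ = 1,050,000 L.
Moles of Na₂CO₃: 17,100 g ÷ 106 g/mol = 161.3 mol → 322.6 eq of alkalinity.
As CaCO₃: 322.6 eq × 50 g/eq = 16,130 g.
Rise: 16,130 g / 1,050,000 L × 1000 = 15.36 mg/L.

15.4 ppm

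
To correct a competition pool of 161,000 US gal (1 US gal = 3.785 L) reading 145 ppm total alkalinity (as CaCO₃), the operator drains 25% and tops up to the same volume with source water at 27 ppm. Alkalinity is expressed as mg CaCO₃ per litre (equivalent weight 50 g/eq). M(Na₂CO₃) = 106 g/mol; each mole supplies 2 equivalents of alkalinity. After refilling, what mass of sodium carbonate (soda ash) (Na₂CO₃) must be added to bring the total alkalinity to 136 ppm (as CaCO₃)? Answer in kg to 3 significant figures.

13.2 kg

Volume: 161,000 US gal × 3.785 L/gal = 609,385 L.
After draining 25% and refilling: 145 × 0.75 + 27 × 0.25 = 115.5 ppm.
Deficit to target: 136 − 115.5 = 20.5 mg/L.
As CaCO₃: 20.5 mg/L × 609,385 L = 12,490 g; ÷ 50 g/eq ÷ 2 = 124.9 mol Na₂CO₃.
Mass: 124.9 × 106 = 13,240 g.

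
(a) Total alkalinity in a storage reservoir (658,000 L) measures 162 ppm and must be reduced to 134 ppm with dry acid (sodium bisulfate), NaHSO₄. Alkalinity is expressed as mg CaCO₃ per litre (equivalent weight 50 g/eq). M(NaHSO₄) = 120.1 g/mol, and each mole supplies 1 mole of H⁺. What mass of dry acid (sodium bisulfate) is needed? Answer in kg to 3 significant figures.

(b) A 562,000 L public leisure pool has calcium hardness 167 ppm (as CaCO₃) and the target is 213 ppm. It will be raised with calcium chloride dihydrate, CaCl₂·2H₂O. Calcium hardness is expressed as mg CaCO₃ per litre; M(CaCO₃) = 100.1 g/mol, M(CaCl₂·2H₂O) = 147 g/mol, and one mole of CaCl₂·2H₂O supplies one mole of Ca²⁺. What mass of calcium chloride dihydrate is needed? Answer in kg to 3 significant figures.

(a) 44.3 kg; (b) 38.0 kg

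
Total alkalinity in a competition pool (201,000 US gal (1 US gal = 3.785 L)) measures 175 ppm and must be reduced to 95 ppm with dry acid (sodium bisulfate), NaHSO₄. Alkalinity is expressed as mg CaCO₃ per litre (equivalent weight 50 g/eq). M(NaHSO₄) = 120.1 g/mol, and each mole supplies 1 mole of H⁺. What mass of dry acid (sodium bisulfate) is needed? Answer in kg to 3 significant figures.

146 kg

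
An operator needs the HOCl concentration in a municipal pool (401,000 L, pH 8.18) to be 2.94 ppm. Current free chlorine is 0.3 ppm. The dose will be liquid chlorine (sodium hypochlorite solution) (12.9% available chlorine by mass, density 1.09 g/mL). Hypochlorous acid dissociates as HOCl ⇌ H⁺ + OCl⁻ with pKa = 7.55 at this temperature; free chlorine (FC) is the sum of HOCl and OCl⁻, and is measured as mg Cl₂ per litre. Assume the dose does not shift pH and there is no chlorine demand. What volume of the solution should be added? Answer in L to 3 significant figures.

43.3 L

[OCl⁻]/[HOCl] = 10^(pH − pKa) = 10^(8.18 − 7.55) = 4.266; fraction as HOCl = 1/(1 + 4.266) = 0.1899.
Free chlorine required for 2.94 ppm HOCl: 2.94 / 0.1899 = 15.48 ppm.
FC to add: 15.48 − 0.3 = 15.18 mg/L as Cl₂.
Cl₂ equivalent: 15.18 mg/L × 401,000 L = 6088 g.
Product at 12.9% available Cl: 6088 / 0.129 = 47,190 g.
Volume: 47,190 g ÷ 1.09 g/mL = 43,300 mL.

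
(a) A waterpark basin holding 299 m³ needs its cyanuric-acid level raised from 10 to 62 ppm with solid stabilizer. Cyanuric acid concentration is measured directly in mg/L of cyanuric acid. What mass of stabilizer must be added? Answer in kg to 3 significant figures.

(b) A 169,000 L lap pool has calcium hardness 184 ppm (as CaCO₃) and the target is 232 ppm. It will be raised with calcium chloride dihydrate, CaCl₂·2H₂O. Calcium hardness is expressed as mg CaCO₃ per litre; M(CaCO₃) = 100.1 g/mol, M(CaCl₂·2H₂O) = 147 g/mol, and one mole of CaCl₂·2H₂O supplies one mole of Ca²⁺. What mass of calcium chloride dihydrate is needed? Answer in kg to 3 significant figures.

(a) 15.5 kg; (b) 11.9 kg

(a) Volume: 299 m³ = 299,000 L.
(a) CYA to add: (62 − 10) = 52 mg/L × 299,000 L = 15,550 g cyanuric acid.

(b) Hardness to add: (232 − 184) = 48 mg/L as CaCO₃ × 169,000 L = 8112 g as CaCO₃.
(b) Moles of Ca²⁺ (1 mol Ca²⁺ ≡ 1 mol CaCO₃): 8112 / 100.1 g/mol = 81.04 mol.
(b) Mass of CaCl₂·2H₂O: 81.04 × 147 = 11,910 g.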